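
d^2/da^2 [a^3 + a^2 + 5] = 6*a + 2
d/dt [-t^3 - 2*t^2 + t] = -3*t^2 - 4*t + 1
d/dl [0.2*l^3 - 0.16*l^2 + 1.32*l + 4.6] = 0.6*l^2 - 0.32*l + 1.32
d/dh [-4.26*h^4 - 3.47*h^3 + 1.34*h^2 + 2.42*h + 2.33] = -17.04*h^3 - 10.41*h^2 + 2.68*h + 2.42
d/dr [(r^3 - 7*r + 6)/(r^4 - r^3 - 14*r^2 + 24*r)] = (-r^4 - 4*r^3 - 5*r^2 + 6*r - 36)/(r^2*(r^4 + 2*r^3 - 23*r^2 - 24*r + 144))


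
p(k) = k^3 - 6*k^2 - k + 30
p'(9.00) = 134.00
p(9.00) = 264.00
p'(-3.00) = 62.00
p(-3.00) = -48.00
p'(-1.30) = 19.67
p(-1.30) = 18.96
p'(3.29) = -8.01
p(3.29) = -2.62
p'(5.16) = 16.96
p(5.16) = 2.47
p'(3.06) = -9.63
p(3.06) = -0.59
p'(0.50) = -6.25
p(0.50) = 28.12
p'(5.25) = 18.69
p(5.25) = 4.08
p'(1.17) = -10.93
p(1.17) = 22.22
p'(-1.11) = 16.02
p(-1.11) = 22.35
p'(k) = 3*k^2 - 12*k - 1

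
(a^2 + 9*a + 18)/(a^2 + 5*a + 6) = (a + 6)/(a + 2)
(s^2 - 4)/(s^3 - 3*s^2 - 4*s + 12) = 1/(s - 3)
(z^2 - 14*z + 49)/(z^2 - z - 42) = (z - 7)/(z + 6)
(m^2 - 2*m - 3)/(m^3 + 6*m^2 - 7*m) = (m^2 - 2*m - 3)/(m*(m^2 + 6*m - 7))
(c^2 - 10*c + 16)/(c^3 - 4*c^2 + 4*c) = (c - 8)/(c*(c - 2))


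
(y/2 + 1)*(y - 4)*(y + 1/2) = y^3/2 - 3*y^2/4 - 9*y/2 - 2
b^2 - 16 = (b - 4)*(b + 4)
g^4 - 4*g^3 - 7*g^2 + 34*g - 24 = (g - 4)*(g - 2)*(g - 1)*(g + 3)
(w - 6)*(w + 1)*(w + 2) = w^3 - 3*w^2 - 16*w - 12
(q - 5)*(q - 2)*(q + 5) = q^3 - 2*q^2 - 25*q + 50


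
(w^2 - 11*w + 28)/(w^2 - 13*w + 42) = (w - 4)/(w - 6)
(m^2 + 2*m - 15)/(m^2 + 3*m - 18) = (m + 5)/(m + 6)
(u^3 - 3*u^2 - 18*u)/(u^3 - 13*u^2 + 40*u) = (u^2 - 3*u - 18)/(u^2 - 13*u + 40)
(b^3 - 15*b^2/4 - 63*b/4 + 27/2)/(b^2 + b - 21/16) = 4*(b^2 - 3*b - 18)/(4*b + 7)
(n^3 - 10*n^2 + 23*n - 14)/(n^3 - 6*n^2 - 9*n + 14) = (n - 2)/(n + 2)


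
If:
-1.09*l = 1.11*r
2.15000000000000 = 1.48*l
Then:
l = 1.45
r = -1.43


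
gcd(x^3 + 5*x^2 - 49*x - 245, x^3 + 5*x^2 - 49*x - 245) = x^3 + 5*x^2 - 49*x - 245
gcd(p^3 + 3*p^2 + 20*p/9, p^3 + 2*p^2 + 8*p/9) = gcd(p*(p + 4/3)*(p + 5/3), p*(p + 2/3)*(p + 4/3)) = p^2 + 4*p/3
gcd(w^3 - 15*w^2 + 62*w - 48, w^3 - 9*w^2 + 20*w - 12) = w^2 - 7*w + 6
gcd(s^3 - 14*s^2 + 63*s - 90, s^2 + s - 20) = 1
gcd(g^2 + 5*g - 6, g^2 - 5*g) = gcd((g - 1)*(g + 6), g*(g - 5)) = 1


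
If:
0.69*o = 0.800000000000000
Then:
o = 1.16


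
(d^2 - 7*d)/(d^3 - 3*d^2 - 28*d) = 1/(d + 4)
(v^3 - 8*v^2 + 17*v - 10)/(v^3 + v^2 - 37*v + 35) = (v - 2)/(v + 7)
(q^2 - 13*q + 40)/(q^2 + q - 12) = (q^2 - 13*q + 40)/(q^2 + q - 12)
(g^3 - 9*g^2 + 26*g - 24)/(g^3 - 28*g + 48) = (g - 3)/(g + 6)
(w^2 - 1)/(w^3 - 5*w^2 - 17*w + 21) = (w + 1)/(w^2 - 4*w - 21)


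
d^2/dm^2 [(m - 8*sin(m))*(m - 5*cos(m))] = 8*m*sin(m) + 5*m*cos(m) + 10*sin(m) - 80*sin(2*m) - 16*cos(m) + 2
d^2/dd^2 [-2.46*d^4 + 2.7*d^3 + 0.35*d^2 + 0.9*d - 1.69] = -29.52*d^2 + 16.2*d + 0.7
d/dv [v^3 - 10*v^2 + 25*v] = 3*v^2 - 20*v + 25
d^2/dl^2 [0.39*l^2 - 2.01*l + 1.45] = 0.780000000000000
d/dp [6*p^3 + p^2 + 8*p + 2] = 18*p^2 + 2*p + 8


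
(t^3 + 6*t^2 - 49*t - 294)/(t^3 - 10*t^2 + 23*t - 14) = (t^2 + 13*t + 42)/(t^2 - 3*t + 2)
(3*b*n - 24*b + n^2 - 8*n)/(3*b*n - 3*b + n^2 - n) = (n - 8)/(n - 1)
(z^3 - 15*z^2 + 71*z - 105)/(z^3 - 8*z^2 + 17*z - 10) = (z^2 - 10*z + 21)/(z^2 - 3*z + 2)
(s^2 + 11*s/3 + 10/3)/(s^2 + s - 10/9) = 3*(s + 2)/(3*s - 2)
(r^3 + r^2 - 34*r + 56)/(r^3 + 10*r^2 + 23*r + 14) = (r^2 - 6*r + 8)/(r^2 + 3*r + 2)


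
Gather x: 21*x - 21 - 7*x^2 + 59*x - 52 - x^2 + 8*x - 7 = -8*x^2 + 88*x - 80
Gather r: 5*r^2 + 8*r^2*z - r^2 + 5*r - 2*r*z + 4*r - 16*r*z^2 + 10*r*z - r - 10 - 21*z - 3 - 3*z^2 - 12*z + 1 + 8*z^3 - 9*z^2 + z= r^2*(8*z + 4) + r*(-16*z^2 + 8*z + 8) + 8*z^3 - 12*z^2 - 32*z - 12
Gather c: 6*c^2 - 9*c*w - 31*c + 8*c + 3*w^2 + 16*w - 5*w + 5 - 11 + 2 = 6*c^2 + c*(-9*w - 23) + 3*w^2 + 11*w - 4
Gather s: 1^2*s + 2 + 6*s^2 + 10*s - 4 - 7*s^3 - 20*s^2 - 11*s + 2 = -7*s^3 - 14*s^2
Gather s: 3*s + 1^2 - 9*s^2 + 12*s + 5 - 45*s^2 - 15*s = 6 - 54*s^2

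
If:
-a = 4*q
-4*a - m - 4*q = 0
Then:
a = -4*q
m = 12*q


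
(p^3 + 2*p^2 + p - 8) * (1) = p^3 + 2*p^2 + p - 8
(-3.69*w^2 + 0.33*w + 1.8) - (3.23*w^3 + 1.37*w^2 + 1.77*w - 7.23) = -3.23*w^3 - 5.06*w^2 - 1.44*w + 9.03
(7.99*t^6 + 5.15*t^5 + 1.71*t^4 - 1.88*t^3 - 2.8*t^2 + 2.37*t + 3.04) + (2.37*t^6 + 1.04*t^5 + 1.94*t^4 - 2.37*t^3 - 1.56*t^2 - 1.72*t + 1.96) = 10.36*t^6 + 6.19*t^5 + 3.65*t^4 - 4.25*t^3 - 4.36*t^2 + 0.65*t + 5.0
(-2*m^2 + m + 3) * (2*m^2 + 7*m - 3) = -4*m^4 - 12*m^3 + 19*m^2 + 18*m - 9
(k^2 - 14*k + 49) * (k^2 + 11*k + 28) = k^4 - 3*k^3 - 77*k^2 + 147*k + 1372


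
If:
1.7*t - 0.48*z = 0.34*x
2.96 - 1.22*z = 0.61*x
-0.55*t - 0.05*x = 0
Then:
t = 0.42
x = -4.58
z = 4.71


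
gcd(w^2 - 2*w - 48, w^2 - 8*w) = w - 8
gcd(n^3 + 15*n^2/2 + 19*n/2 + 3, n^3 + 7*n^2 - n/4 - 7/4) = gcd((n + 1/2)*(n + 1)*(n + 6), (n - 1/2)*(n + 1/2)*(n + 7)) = n + 1/2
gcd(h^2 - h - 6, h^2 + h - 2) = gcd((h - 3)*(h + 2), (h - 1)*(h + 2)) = h + 2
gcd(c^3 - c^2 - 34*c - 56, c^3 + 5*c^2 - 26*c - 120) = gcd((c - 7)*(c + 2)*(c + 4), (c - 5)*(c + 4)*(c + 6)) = c + 4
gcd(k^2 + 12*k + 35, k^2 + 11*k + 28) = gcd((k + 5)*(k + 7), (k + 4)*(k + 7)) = k + 7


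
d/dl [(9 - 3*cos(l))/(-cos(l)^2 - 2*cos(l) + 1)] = 3*(cos(l)^2 - 6*cos(l) - 5)*sin(l)/(-sin(l)^2 + 2*cos(l))^2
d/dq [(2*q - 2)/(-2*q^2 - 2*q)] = (q^2 - 2*q - 1)/(q^2*(q^2 + 2*q + 1))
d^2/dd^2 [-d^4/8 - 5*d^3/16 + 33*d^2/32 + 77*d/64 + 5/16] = -3*d^2/2 - 15*d/8 + 33/16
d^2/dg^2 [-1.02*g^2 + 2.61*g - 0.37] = -2.04000000000000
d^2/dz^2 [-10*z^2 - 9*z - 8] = -20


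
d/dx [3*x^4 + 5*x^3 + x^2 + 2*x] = 12*x^3 + 15*x^2 + 2*x + 2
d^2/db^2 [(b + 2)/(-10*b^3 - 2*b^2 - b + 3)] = 2*(-(b + 2)*(30*b^2 + 4*b + 1)^2 + (30*b^2 + 4*b + 2*(b + 2)*(15*b + 1) + 1)*(10*b^3 + 2*b^2 + b - 3))/(10*b^3 + 2*b^2 + b - 3)^3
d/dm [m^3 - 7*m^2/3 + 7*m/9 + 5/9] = 3*m^2 - 14*m/3 + 7/9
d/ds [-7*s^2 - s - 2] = -14*s - 1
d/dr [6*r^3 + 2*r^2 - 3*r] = 18*r^2 + 4*r - 3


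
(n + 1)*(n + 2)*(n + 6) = n^3 + 9*n^2 + 20*n + 12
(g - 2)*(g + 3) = g^2 + g - 6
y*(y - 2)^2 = y^3 - 4*y^2 + 4*y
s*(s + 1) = s^2 + s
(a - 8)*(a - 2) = a^2 - 10*a + 16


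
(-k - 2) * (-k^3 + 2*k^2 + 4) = k^4 - 4*k^2 - 4*k - 8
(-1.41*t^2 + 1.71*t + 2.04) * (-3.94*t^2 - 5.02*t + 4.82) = 5.5554*t^4 + 0.340799999999999*t^3 - 23.418*t^2 - 1.9986*t + 9.8328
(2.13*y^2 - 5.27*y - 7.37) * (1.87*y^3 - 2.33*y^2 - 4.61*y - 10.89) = 3.9831*y^5 - 14.8178*y^4 - 11.3221*y^3 + 18.2711*y^2 + 91.366*y + 80.2593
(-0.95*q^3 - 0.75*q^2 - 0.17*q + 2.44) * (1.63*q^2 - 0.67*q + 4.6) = -1.5485*q^5 - 0.586*q^4 - 4.1446*q^3 + 0.6411*q^2 - 2.4168*q + 11.224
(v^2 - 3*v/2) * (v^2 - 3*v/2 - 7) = v^4 - 3*v^3 - 19*v^2/4 + 21*v/2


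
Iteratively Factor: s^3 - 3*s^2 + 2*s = (s - 1)*(s^2 - 2*s) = s*(s - 1)*(s - 2)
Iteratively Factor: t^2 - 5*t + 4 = (t - 1)*(t - 4)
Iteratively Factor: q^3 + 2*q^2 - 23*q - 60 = (q + 3)*(q^2 - q - 20) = (q - 5)*(q + 3)*(q + 4)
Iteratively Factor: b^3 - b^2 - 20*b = (b - 5)*(b^2 + 4*b) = (b - 5)*(b + 4)*(b)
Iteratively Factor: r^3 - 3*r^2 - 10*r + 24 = (r - 2)*(r^2 - r - 12) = (r - 2)*(r + 3)*(r - 4)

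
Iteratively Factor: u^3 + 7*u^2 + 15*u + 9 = (u + 1)*(u^2 + 6*u + 9) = (u + 1)*(u + 3)*(u + 3)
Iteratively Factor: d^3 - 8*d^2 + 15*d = (d - 3)*(d^2 - 5*d) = d*(d - 3)*(d - 5)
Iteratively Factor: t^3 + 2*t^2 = (t)*(t^2 + 2*t) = t^2*(t + 2)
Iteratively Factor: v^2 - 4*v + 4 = (v - 2)*(v - 2)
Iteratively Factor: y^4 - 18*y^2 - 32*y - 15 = (y + 3)*(y^3 - 3*y^2 - 9*y - 5) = (y - 5)*(y + 3)*(y^2 + 2*y + 1) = (y - 5)*(y + 1)*(y + 3)*(y + 1)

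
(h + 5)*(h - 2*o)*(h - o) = h^3 - 3*h^2*o + 5*h^2 + 2*h*o^2 - 15*h*o + 10*o^2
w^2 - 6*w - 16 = (w - 8)*(w + 2)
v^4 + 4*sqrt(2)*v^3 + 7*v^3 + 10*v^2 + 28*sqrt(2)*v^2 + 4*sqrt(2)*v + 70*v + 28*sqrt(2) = (v + 7)*(v + sqrt(2))^2*(v + 2*sqrt(2))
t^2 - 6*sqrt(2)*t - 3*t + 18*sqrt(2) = (t - 3)*(t - 6*sqrt(2))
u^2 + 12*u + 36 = (u + 6)^2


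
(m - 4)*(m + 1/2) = m^2 - 7*m/2 - 2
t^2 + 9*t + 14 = (t + 2)*(t + 7)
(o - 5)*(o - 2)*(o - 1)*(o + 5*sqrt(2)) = o^4 - 8*o^3 + 5*sqrt(2)*o^3 - 40*sqrt(2)*o^2 + 17*o^2 - 10*o + 85*sqrt(2)*o - 50*sqrt(2)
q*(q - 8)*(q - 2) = q^3 - 10*q^2 + 16*q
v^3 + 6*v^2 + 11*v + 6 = (v + 1)*(v + 2)*(v + 3)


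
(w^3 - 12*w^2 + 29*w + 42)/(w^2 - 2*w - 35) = (w^2 - 5*w - 6)/(w + 5)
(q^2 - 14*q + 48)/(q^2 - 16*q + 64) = (q - 6)/(q - 8)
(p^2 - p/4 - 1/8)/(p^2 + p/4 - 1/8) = (8*p^2 - 2*p - 1)/(8*p^2 + 2*p - 1)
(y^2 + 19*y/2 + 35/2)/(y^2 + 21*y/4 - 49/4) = 2*(2*y + 5)/(4*y - 7)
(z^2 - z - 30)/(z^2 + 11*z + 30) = (z - 6)/(z + 6)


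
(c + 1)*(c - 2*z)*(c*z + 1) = c^3*z - 2*c^2*z^2 + c^2*z + c^2 - 2*c*z^2 - 2*c*z + c - 2*z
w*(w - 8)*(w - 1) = w^3 - 9*w^2 + 8*w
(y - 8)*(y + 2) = y^2 - 6*y - 16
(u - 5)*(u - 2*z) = u^2 - 2*u*z - 5*u + 10*z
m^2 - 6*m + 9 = (m - 3)^2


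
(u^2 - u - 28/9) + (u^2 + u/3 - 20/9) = 2*u^2 - 2*u/3 - 16/3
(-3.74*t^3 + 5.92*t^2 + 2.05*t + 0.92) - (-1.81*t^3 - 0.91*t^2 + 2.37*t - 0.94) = -1.93*t^3 + 6.83*t^2 - 0.32*t + 1.86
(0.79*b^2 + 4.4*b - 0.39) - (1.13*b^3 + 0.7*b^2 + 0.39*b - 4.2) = -1.13*b^3 + 0.0900000000000001*b^2 + 4.01*b + 3.81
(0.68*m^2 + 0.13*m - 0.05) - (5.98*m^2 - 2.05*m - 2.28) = -5.3*m^2 + 2.18*m + 2.23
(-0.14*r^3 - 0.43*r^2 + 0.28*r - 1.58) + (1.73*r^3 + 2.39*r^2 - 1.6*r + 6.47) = 1.59*r^3 + 1.96*r^2 - 1.32*r + 4.89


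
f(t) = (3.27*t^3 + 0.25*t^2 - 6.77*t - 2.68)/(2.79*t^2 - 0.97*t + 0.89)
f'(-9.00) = 1.20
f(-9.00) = -9.78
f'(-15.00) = 1.18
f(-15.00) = -16.92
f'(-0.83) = 0.41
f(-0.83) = 0.34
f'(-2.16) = 1.36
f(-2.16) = -1.24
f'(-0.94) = 0.74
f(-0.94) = 0.28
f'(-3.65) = 1.29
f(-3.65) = -3.21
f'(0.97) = 5.18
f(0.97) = -2.34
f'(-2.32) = 1.35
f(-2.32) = -1.46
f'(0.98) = 5.13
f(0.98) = -2.29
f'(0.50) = 4.69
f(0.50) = -5.07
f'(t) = (0.97 - 5.58*t)*(3.27*t^3 + 0.25*t^2 - 6.77*t - 2.68)/(2.79*t^2 - 0.97*t + 0.89)^2 + (9.81*t^2 + 0.5*t - 6.77)/(2.79*t^2 - 0.97*t + 0.89)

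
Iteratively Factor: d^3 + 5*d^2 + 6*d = (d + 3)*(d^2 + 2*d) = (d + 2)*(d + 3)*(d)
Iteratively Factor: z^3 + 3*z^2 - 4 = (z - 1)*(z^2 + 4*z + 4) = (z - 1)*(z + 2)*(z + 2)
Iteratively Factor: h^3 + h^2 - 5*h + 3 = (h - 1)*(h^2 + 2*h - 3) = (h - 1)^2*(h + 3)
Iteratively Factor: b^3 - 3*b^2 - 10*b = (b - 5)*(b^2 + 2*b) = b*(b - 5)*(b + 2)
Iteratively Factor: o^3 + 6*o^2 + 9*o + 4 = (o + 1)*(o^2 + 5*o + 4) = (o + 1)^2*(o + 4)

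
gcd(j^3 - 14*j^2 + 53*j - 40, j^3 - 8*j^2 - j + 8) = j^2 - 9*j + 8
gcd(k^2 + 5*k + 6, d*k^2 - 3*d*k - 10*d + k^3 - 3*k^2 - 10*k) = k + 2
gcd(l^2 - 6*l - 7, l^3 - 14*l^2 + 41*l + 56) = l^2 - 6*l - 7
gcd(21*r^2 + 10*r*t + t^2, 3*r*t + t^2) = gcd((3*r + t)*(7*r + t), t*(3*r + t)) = 3*r + t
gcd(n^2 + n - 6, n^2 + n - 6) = n^2 + n - 6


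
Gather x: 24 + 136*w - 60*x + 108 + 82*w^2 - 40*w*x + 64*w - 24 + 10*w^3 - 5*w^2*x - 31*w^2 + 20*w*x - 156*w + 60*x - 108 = 10*w^3 + 51*w^2 + 44*w + x*(-5*w^2 - 20*w)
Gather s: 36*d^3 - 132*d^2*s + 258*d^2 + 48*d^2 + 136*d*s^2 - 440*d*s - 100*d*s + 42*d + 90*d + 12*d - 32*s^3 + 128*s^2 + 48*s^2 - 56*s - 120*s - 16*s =36*d^3 + 306*d^2 + 144*d - 32*s^3 + s^2*(136*d + 176) + s*(-132*d^2 - 540*d - 192)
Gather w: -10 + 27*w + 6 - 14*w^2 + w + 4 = -14*w^2 + 28*w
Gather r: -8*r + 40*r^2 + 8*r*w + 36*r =40*r^2 + r*(8*w + 28)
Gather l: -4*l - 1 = -4*l - 1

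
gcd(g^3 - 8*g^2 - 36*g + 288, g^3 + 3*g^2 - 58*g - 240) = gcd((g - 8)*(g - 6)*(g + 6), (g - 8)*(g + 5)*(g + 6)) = g^2 - 2*g - 48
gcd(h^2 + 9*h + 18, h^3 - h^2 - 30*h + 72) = h + 6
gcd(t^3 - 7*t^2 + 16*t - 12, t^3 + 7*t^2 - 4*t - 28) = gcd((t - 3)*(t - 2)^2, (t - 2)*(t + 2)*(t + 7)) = t - 2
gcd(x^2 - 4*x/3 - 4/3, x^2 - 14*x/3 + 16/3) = x - 2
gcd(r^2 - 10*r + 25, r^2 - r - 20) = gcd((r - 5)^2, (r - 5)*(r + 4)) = r - 5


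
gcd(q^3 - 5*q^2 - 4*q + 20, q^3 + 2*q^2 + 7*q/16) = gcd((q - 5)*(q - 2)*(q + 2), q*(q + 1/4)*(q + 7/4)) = 1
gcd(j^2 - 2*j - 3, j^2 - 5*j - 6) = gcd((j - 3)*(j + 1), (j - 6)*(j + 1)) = j + 1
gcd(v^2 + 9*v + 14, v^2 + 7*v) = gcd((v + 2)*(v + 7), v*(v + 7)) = v + 7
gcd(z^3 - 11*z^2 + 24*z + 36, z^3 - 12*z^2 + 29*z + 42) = z^2 - 5*z - 6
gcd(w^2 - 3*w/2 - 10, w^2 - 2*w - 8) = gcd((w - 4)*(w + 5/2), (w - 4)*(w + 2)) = w - 4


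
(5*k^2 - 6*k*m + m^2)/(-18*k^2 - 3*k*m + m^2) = (-5*k^2 + 6*k*m - m^2)/(18*k^2 + 3*k*m - m^2)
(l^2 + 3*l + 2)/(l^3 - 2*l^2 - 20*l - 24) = (l + 1)/(l^2 - 4*l - 12)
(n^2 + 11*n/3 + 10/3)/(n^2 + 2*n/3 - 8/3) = (3*n + 5)/(3*n - 4)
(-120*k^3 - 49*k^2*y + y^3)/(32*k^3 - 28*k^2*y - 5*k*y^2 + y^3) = (15*k^2 + 8*k*y + y^2)/(-4*k^2 + 3*k*y + y^2)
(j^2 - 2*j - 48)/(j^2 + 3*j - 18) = (j - 8)/(j - 3)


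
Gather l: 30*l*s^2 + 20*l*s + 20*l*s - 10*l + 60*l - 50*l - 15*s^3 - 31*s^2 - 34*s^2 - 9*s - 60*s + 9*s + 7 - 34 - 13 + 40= l*(30*s^2 + 40*s) - 15*s^3 - 65*s^2 - 60*s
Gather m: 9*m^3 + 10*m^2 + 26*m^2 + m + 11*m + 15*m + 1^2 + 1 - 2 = 9*m^3 + 36*m^2 + 27*m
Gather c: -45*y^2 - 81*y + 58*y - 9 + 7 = -45*y^2 - 23*y - 2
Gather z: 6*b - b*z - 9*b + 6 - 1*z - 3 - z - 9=-3*b + z*(-b - 2) - 6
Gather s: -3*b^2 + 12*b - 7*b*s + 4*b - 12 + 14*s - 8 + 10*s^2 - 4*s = -3*b^2 + 16*b + 10*s^2 + s*(10 - 7*b) - 20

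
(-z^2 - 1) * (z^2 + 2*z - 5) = -z^4 - 2*z^3 + 4*z^2 - 2*z + 5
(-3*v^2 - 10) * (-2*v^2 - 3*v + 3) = 6*v^4 + 9*v^3 + 11*v^2 + 30*v - 30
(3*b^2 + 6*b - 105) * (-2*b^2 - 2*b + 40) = -6*b^4 - 18*b^3 + 318*b^2 + 450*b - 4200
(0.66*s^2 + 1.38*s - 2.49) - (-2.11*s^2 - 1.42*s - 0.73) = 2.77*s^2 + 2.8*s - 1.76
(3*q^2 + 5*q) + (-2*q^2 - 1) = q^2 + 5*q - 1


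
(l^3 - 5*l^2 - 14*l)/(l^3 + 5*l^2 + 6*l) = (l - 7)/(l + 3)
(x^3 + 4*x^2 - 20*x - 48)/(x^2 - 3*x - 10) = (x^2 + 2*x - 24)/(x - 5)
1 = 1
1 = 1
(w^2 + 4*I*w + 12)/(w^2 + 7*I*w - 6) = (w - 2*I)/(w + I)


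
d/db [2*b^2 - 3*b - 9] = 4*b - 3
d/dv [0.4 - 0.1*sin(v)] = -0.1*cos(v)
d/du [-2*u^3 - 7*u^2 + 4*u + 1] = -6*u^2 - 14*u + 4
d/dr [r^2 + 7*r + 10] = 2*r + 7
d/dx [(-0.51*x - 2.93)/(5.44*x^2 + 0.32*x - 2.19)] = (2.7744*x^2 + 31.8784*x + 2.0545)/(29.5936*x^4 + 3.4816*x^3 - 23.7248*x^2 - 1.4016*x + 4.7961)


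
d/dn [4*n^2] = 8*n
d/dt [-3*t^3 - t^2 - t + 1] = -9*t^2 - 2*t - 1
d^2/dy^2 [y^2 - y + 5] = 2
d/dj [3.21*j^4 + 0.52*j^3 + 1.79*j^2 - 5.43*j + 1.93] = 12.84*j^3 + 1.56*j^2 + 3.58*j - 5.43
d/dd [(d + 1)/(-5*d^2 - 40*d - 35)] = 1/(5*(d^2 + 14*d + 49))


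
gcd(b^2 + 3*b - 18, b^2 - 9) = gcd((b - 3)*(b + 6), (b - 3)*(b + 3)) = b - 3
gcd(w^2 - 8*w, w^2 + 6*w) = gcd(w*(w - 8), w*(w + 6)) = w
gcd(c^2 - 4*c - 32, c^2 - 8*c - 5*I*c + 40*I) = c - 8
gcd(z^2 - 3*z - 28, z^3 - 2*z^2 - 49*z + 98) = z - 7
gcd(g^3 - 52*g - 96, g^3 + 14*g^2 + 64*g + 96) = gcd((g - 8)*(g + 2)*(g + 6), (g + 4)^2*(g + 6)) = g + 6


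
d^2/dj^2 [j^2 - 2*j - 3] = 2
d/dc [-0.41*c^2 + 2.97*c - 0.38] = 2.97 - 0.82*c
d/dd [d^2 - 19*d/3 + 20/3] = 2*d - 19/3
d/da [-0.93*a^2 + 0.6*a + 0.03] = 0.6 - 1.86*a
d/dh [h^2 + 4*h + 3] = 2*h + 4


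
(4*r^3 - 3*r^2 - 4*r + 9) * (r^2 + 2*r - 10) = 4*r^5 + 5*r^4 - 50*r^3 + 31*r^2 + 58*r - 90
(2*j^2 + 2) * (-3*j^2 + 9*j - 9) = -6*j^4 + 18*j^3 - 24*j^2 + 18*j - 18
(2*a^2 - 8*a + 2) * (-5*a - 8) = -10*a^3 + 24*a^2 + 54*a - 16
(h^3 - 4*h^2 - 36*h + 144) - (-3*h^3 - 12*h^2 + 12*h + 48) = 4*h^3 + 8*h^2 - 48*h + 96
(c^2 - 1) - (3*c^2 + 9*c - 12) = -2*c^2 - 9*c + 11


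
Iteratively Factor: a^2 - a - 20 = (a - 5)*(a + 4)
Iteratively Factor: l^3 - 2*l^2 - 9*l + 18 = (l - 3)*(l^2 + l - 6) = (l - 3)*(l - 2)*(l + 3)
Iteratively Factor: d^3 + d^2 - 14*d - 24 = (d - 4)*(d^2 + 5*d + 6) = (d - 4)*(d + 3)*(d + 2)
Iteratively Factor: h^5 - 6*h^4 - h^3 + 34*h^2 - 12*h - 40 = (h + 1)*(h^4 - 7*h^3 + 6*h^2 + 28*h - 40) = (h - 2)*(h + 1)*(h^3 - 5*h^2 - 4*h + 20) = (h - 5)*(h - 2)*(h + 1)*(h^2 - 4) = (h - 5)*(h - 2)*(h + 1)*(h + 2)*(h - 2)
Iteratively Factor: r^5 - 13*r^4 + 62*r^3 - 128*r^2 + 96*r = (r - 4)*(r^4 - 9*r^3 + 26*r^2 - 24*r) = (r - 4)^2*(r^3 - 5*r^2 + 6*r) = (r - 4)^2*(r - 2)*(r^2 - 3*r) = r*(r - 4)^2*(r - 2)*(r - 3)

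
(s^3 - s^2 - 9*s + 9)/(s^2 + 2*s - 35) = (s^3 - s^2 - 9*s + 9)/(s^2 + 2*s - 35)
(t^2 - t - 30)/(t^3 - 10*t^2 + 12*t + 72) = (t + 5)/(t^2 - 4*t - 12)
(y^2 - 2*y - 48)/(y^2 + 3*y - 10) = (y^2 - 2*y - 48)/(y^2 + 3*y - 10)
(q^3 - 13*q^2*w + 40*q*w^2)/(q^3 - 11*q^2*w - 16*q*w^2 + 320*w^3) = q*(q - 5*w)/(q^2 - 3*q*w - 40*w^2)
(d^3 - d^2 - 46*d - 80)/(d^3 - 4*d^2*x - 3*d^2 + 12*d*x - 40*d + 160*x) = (-d - 2)/(-d + 4*x)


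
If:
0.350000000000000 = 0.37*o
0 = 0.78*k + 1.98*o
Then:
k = -2.40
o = 0.95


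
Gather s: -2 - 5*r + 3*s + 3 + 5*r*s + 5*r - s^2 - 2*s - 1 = -s^2 + s*(5*r + 1)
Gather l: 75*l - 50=75*l - 50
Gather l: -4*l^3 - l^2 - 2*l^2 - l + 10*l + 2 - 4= -4*l^3 - 3*l^2 + 9*l - 2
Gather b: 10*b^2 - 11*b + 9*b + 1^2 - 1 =10*b^2 - 2*b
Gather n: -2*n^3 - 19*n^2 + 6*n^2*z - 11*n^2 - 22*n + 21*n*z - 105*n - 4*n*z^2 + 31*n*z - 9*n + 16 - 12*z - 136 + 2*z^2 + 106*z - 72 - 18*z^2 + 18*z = -2*n^3 + n^2*(6*z - 30) + n*(-4*z^2 + 52*z - 136) - 16*z^2 + 112*z - 192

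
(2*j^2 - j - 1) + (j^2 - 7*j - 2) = 3*j^2 - 8*j - 3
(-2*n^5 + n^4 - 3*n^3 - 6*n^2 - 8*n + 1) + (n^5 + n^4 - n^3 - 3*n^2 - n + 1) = -n^5 + 2*n^4 - 4*n^3 - 9*n^2 - 9*n + 2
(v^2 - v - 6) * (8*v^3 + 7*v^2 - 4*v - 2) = 8*v^5 - v^4 - 59*v^3 - 40*v^2 + 26*v + 12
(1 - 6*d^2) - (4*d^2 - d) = -10*d^2 + d + 1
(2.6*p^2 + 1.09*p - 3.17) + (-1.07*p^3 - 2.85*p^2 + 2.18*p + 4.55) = -1.07*p^3 - 0.25*p^2 + 3.27*p + 1.38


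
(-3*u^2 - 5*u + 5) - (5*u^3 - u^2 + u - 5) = -5*u^3 - 2*u^2 - 6*u + 10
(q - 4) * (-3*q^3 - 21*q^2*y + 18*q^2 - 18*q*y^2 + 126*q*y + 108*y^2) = -3*q^4 - 21*q^3*y + 30*q^3 - 18*q^2*y^2 + 210*q^2*y - 72*q^2 + 180*q*y^2 - 504*q*y - 432*y^2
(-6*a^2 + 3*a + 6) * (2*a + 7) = -12*a^3 - 36*a^2 + 33*a + 42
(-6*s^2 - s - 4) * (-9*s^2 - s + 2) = 54*s^4 + 15*s^3 + 25*s^2 + 2*s - 8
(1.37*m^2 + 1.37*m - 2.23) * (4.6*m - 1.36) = 6.302*m^3 + 4.4388*m^2 - 12.1212*m + 3.0328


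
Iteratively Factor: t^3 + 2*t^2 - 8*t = (t - 2)*(t^2 + 4*t) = t*(t - 2)*(t + 4)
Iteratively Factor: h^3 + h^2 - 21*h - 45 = (h + 3)*(h^2 - 2*h - 15) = (h + 3)^2*(h - 5)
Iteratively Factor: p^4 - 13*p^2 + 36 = (p + 2)*(p^3 - 2*p^2 - 9*p + 18) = (p - 3)*(p + 2)*(p^2 + p - 6) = (p - 3)*(p - 2)*(p + 2)*(p + 3)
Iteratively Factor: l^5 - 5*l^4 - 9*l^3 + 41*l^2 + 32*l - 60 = (l + 2)*(l^4 - 7*l^3 + 5*l^2 + 31*l - 30) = (l - 3)*(l + 2)*(l^3 - 4*l^2 - 7*l + 10) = (l - 3)*(l - 1)*(l + 2)*(l^2 - 3*l - 10) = (l - 3)*(l - 1)*(l + 2)^2*(l - 5)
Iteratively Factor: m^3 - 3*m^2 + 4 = (m + 1)*(m^2 - 4*m + 4) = (m - 2)*(m + 1)*(m - 2)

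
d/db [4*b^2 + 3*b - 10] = 8*b + 3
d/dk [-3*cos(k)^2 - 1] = 3*sin(2*k)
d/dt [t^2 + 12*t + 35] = 2*t + 12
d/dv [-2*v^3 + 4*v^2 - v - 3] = -6*v^2 + 8*v - 1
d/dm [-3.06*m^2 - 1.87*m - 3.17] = -6.12*m - 1.87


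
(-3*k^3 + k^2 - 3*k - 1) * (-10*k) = 30*k^4 - 10*k^3 + 30*k^2 + 10*k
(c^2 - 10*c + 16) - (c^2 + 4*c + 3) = 13 - 14*c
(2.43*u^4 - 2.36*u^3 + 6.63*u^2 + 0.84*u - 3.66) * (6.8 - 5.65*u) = -13.7295*u^5 + 29.858*u^4 - 53.5075*u^3 + 40.338*u^2 + 26.391*u - 24.888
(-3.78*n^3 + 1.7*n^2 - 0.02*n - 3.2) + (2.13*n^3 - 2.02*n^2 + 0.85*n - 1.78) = -1.65*n^3 - 0.32*n^2 + 0.83*n - 4.98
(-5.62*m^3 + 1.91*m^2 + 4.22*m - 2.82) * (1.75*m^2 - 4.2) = -9.835*m^5 + 3.3425*m^4 + 30.989*m^3 - 12.957*m^2 - 17.724*m + 11.844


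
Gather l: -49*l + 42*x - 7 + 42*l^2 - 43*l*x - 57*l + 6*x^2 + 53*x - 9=42*l^2 + l*(-43*x - 106) + 6*x^2 + 95*x - 16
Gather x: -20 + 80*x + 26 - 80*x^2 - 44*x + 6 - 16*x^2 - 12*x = -96*x^2 + 24*x + 12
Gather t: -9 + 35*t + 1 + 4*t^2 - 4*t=4*t^2 + 31*t - 8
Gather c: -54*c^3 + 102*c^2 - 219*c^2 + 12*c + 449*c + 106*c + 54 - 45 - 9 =-54*c^3 - 117*c^2 + 567*c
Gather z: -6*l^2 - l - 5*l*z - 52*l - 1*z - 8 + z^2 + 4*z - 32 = -6*l^2 - 53*l + z^2 + z*(3 - 5*l) - 40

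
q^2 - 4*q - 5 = (q - 5)*(q + 1)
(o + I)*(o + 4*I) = o^2 + 5*I*o - 4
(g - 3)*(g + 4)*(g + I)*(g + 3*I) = g^4 + g^3 + 4*I*g^3 - 15*g^2 + 4*I*g^2 - 3*g - 48*I*g + 36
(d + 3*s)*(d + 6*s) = d^2 + 9*d*s + 18*s^2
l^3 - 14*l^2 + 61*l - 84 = (l - 7)*(l - 4)*(l - 3)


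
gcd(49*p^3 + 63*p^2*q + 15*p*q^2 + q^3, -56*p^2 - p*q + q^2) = 7*p + q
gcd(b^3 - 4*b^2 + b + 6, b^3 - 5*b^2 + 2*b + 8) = b^2 - b - 2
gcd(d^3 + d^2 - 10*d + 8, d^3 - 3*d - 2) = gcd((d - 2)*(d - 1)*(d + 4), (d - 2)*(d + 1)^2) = d - 2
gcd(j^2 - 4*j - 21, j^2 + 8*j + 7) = 1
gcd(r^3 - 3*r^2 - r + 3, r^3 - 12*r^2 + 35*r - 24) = r^2 - 4*r + 3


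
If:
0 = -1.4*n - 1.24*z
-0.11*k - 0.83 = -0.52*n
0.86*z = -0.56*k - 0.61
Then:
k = 2.65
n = 2.16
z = -2.44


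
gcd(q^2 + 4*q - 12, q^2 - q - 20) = 1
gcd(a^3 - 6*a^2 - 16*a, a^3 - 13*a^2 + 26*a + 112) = a^2 - 6*a - 16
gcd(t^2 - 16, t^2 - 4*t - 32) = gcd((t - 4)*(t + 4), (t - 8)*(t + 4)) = t + 4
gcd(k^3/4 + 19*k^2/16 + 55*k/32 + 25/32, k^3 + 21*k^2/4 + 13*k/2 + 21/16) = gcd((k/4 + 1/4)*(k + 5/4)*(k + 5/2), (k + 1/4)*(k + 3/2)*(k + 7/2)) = 1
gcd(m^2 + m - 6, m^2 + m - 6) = m^2 + m - 6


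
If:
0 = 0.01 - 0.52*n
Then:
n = 0.02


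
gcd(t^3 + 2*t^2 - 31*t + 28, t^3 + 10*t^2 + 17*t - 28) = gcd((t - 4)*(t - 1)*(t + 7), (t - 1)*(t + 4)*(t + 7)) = t^2 + 6*t - 7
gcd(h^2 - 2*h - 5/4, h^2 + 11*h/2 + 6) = 1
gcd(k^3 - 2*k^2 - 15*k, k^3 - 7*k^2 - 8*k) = k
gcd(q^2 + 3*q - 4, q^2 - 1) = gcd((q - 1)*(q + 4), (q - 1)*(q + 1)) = q - 1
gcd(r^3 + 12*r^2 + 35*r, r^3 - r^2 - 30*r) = r^2 + 5*r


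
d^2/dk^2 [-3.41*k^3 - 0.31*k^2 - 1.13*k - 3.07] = -20.46*k - 0.62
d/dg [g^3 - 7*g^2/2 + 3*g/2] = 3*g^2 - 7*g + 3/2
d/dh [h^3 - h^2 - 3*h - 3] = 3*h^2 - 2*h - 3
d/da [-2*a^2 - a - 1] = -4*a - 1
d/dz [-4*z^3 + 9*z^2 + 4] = 6*z*(3 - 2*z)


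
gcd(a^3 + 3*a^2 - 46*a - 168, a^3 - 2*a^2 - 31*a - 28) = a^2 - 3*a - 28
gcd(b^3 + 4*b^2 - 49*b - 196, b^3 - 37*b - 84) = b^2 - 3*b - 28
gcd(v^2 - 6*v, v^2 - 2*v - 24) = v - 6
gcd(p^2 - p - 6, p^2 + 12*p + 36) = 1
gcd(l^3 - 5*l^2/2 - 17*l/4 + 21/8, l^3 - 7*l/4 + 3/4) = l^2 + l - 3/4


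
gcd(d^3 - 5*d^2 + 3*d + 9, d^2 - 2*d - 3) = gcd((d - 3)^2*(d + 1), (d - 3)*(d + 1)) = d^2 - 2*d - 3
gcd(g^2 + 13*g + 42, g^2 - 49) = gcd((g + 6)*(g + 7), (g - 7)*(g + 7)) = g + 7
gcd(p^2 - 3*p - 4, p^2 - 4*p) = p - 4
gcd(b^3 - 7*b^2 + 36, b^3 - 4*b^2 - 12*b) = b^2 - 4*b - 12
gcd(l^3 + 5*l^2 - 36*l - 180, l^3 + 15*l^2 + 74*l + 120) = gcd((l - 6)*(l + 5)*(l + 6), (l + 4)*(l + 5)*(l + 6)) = l^2 + 11*l + 30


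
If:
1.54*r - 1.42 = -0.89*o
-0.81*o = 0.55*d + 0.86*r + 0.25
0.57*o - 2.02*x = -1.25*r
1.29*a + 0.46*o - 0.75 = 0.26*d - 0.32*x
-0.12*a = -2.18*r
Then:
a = -0.69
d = -2.84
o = 1.66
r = -0.04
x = 0.45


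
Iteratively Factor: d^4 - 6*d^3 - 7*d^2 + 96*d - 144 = (d - 3)*(d^3 - 3*d^2 - 16*d + 48) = (d - 4)*(d - 3)*(d^2 + d - 12) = (d - 4)*(d - 3)^2*(d + 4)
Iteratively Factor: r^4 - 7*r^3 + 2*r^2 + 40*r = (r)*(r^3 - 7*r^2 + 2*r + 40) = r*(r - 5)*(r^2 - 2*r - 8) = r*(r - 5)*(r + 2)*(r - 4)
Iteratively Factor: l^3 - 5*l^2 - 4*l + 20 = (l - 5)*(l^2 - 4) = (l - 5)*(l - 2)*(l + 2)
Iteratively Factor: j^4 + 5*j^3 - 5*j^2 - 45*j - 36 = (j + 1)*(j^3 + 4*j^2 - 9*j - 36) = (j + 1)*(j + 3)*(j^2 + j - 12) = (j + 1)*(j + 3)*(j + 4)*(j - 3)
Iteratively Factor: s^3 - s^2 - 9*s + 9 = (s - 3)*(s^2 + 2*s - 3) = (s - 3)*(s - 1)*(s + 3)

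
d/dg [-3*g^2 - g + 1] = -6*g - 1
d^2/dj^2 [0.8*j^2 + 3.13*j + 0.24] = 1.60000000000000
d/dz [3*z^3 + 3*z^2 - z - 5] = 9*z^2 + 6*z - 1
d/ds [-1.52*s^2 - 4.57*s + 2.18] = -3.04*s - 4.57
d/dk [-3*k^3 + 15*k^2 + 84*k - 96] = -9*k^2 + 30*k + 84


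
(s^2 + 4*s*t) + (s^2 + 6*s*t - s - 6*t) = 2*s^2 + 10*s*t - s - 6*t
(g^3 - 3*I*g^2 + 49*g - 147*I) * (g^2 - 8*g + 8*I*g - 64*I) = g^5 - 8*g^4 + 5*I*g^4 + 73*g^3 - 40*I*g^3 - 584*g^2 + 245*I*g^2 + 1176*g - 1960*I*g - 9408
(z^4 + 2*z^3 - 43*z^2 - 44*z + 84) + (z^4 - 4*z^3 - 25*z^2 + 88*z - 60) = 2*z^4 - 2*z^3 - 68*z^2 + 44*z + 24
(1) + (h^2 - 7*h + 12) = h^2 - 7*h + 13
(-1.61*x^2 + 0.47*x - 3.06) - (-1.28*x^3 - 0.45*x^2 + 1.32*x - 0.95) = 1.28*x^3 - 1.16*x^2 - 0.85*x - 2.11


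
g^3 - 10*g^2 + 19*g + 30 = (g - 6)*(g - 5)*(g + 1)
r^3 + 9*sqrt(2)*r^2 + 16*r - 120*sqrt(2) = (r - 2*sqrt(2))*(r + 5*sqrt(2))*(r + 6*sqrt(2))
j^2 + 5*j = j*(j + 5)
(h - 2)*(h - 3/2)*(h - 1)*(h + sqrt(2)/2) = h^4 - 9*h^3/2 + sqrt(2)*h^3/2 - 9*sqrt(2)*h^2/4 + 13*h^2/2 - 3*h + 13*sqrt(2)*h/4 - 3*sqrt(2)/2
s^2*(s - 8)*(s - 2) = s^4 - 10*s^3 + 16*s^2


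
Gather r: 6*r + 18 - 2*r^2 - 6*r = 18 - 2*r^2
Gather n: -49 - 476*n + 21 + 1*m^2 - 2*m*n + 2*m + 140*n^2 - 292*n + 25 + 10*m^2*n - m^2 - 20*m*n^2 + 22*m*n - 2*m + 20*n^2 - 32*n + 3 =n^2*(160 - 20*m) + n*(10*m^2 + 20*m - 800)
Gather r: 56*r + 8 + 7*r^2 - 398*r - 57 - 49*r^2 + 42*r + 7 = -42*r^2 - 300*r - 42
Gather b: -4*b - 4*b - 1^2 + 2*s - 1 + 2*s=-8*b + 4*s - 2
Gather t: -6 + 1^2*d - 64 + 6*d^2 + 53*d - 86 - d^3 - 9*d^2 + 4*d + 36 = -d^3 - 3*d^2 + 58*d - 120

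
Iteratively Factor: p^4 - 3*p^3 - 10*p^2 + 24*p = (p - 2)*(p^3 - p^2 - 12*p) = (p - 4)*(p - 2)*(p^2 + 3*p) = (p - 4)*(p - 2)*(p + 3)*(p)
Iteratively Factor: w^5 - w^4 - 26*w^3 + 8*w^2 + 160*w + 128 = (w - 4)*(w^4 + 3*w^3 - 14*w^2 - 48*w - 32) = (w - 4)*(w + 1)*(w^3 + 2*w^2 - 16*w - 32) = (w - 4)*(w + 1)*(w + 4)*(w^2 - 2*w - 8) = (w - 4)^2*(w + 1)*(w + 4)*(w + 2)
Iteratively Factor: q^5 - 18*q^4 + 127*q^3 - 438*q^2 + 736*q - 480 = (q - 5)*(q^4 - 13*q^3 + 62*q^2 - 128*q + 96) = (q - 5)*(q - 2)*(q^3 - 11*q^2 + 40*q - 48) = (q - 5)*(q - 4)*(q - 2)*(q^2 - 7*q + 12) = (q - 5)*(q - 4)*(q - 3)*(q - 2)*(q - 4)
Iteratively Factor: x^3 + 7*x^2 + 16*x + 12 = (x + 3)*(x^2 + 4*x + 4) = (x + 2)*(x + 3)*(x + 2)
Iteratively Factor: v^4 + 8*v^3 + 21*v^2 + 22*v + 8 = (v + 4)*(v^3 + 4*v^2 + 5*v + 2) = (v + 2)*(v + 4)*(v^2 + 2*v + 1) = (v + 1)*(v + 2)*(v + 4)*(v + 1)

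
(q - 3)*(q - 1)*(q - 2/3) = q^3 - 14*q^2/3 + 17*q/3 - 2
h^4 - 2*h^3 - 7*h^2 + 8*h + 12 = (h - 3)*(h - 2)*(h + 1)*(h + 2)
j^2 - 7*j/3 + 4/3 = (j - 4/3)*(j - 1)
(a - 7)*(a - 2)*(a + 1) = a^3 - 8*a^2 + 5*a + 14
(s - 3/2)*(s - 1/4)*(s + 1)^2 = s^4 + s^3/4 - 17*s^2/8 - s + 3/8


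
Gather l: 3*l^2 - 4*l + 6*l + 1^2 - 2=3*l^2 + 2*l - 1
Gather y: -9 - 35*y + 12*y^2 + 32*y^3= 32*y^3 + 12*y^2 - 35*y - 9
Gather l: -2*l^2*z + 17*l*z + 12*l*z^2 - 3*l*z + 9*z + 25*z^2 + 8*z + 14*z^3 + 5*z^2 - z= -2*l^2*z + l*(12*z^2 + 14*z) + 14*z^3 + 30*z^2 + 16*z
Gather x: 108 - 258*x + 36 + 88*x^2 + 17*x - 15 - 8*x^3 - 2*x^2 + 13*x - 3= -8*x^3 + 86*x^2 - 228*x + 126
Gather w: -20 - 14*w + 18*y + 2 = -14*w + 18*y - 18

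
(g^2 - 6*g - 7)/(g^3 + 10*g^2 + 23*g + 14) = (g - 7)/(g^2 + 9*g + 14)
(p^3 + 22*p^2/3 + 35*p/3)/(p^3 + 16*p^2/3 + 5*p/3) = (3*p + 7)/(3*p + 1)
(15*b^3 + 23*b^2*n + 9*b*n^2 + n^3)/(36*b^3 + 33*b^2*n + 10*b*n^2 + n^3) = (5*b^2 + 6*b*n + n^2)/(12*b^2 + 7*b*n + n^2)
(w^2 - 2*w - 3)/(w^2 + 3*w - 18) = (w + 1)/(w + 6)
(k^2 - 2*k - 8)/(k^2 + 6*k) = (k^2 - 2*k - 8)/(k*(k + 6))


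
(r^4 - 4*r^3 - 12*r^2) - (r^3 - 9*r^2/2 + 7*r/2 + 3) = r^4 - 5*r^3 - 15*r^2/2 - 7*r/2 - 3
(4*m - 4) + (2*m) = 6*m - 4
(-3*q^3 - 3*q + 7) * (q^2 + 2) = -3*q^5 - 9*q^3 + 7*q^2 - 6*q + 14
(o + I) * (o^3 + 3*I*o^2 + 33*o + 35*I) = o^4 + 4*I*o^3 + 30*o^2 + 68*I*o - 35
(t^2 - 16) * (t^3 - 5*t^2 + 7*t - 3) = t^5 - 5*t^4 - 9*t^3 + 77*t^2 - 112*t + 48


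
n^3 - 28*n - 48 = (n - 6)*(n + 2)*(n + 4)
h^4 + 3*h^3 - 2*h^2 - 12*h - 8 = (h - 2)*(h + 1)*(h + 2)^2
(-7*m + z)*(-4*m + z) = 28*m^2 - 11*m*z + z^2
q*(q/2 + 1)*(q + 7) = q^3/2 + 9*q^2/2 + 7*q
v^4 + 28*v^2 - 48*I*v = v*(v - 4*I)*(v - 2*I)*(v + 6*I)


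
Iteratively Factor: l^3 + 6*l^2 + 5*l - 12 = (l - 1)*(l^2 + 7*l + 12) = (l - 1)*(l + 3)*(l + 4)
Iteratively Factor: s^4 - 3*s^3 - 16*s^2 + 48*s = (s + 4)*(s^3 - 7*s^2 + 12*s) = (s - 3)*(s + 4)*(s^2 - 4*s) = s*(s - 3)*(s + 4)*(s - 4)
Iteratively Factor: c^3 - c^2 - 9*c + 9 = (c - 3)*(c^2 + 2*c - 3) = (c - 3)*(c - 1)*(c + 3)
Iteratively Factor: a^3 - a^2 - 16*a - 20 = (a + 2)*(a^2 - 3*a - 10) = (a - 5)*(a + 2)*(a + 2)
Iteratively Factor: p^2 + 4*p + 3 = (p + 3)*(p + 1)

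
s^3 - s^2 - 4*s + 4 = (s - 2)*(s - 1)*(s + 2)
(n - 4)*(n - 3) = n^2 - 7*n + 12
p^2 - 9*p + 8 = (p - 8)*(p - 1)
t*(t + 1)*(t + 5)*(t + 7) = t^4 + 13*t^3 + 47*t^2 + 35*t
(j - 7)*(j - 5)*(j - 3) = j^3 - 15*j^2 + 71*j - 105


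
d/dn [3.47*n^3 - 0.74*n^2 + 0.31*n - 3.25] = 10.41*n^2 - 1.48*n + 0.31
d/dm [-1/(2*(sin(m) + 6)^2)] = cos(m)/(sin(m) + 6)^3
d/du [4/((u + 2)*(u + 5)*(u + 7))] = 4*(-3*u^2 - 28*u - 59)/(u^6 + 28*u^5 + 314*u^4 + 1792*u^3 + 5441*u^2 + 8260*u + 4900)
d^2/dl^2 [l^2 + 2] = 2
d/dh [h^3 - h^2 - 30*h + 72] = 3*h^2 - 2*h - 30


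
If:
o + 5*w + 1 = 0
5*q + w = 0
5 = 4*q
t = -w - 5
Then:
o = 121/4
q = 5/4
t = 5/4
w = -25/4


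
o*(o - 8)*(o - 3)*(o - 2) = o^4 - 13*o^3 + 46*o^2 - 48*o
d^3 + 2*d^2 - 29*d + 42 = (d - 3)*(d - 2)*(d + 7)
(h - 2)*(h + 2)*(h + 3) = h^3 + 3*h^2 - 4*h - 12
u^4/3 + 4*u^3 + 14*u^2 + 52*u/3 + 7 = (u/3 + 1)*(u + 1)^2*(u + 7)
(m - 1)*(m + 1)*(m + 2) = m^3 + 2*m^2 - m - 2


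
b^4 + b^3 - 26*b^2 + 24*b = b*(b - 4)*(b - 1)*(b + 6)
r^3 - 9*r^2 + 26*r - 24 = (r - 4)*(r - 3)*(r - 2)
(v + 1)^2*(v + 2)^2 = v^4 + 6*v^3 + 13*v^2 + 12*v + 4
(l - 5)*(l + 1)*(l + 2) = l^3 - 2*l^2 - 13*l - 10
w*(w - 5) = w^2 - 5*w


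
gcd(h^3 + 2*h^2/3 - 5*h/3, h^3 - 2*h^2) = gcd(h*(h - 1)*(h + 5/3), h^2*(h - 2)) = h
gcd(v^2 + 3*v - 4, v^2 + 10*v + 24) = v + 4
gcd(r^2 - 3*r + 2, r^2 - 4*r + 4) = r - 2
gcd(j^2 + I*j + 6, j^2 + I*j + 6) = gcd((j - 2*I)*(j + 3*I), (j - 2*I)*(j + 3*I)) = j^2 + I*j + 6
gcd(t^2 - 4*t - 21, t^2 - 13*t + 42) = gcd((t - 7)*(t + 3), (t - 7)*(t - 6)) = t - 7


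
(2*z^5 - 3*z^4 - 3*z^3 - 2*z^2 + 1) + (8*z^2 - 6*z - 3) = 2*z^5 - 3*z^4 - 3*z^3 + 6*z^2 - 6*z - 2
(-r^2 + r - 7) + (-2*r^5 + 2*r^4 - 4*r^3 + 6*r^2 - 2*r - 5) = -2*r^5 + 2*r^4 - 4*r^3 + 5*r^2 - r - 12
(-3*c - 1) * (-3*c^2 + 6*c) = 9*c^3 - 15*c^2 - 6*c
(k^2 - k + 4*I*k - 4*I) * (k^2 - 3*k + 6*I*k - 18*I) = k^4 - 4*k^3 + 10*I*k^3 - 21*k^2 - 40*I*k^2 + 96*k + 30*I*k - 72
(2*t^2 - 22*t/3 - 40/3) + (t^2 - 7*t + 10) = 3*t^2 - 43*t/3 - 10/3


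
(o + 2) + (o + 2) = 2*o + 4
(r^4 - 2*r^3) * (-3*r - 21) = -3*r^5 - 15*r^4 + 42*r^3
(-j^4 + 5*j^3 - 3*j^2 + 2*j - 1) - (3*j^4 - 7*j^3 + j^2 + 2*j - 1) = -4*j^4 + 12*j^3 - 4*j^2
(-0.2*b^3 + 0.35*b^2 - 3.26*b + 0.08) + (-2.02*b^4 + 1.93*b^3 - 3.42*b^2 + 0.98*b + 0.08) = -2.02*b^4 + 1.73*b^3 - 3.07*b^2 - 2.28*b + 0.16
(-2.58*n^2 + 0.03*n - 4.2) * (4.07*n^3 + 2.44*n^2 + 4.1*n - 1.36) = -10.5006*n^5 - 6.1731*n^4 - 27.5988*n^3 - 6.6162*n^2 - 17.2608*n + 5.712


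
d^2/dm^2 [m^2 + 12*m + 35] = 2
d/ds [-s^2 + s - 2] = 1 - 2*s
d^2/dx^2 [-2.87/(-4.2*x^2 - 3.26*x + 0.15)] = (-101.2536*x^2 - 78.59208*x + 2.87*(8.4*x + 3.26)*(16.8*x + 6.52) + 3.6162)/(4.2*x^2 + 3.26*x - 0.15)^3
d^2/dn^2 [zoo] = 0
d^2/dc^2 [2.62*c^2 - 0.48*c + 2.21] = 5.24000000000000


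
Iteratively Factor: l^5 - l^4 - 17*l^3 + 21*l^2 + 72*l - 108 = (l - 2)*(l^4 + l^3 - 15*l^2 - 9*l + 54) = (l - 2)*(l + 3)*(l^3 - 2*l^2 - 9*l + 18) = (l - 2)^2*(l + 3)*(l^2 - 9) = (l - 2)^2*(l + 3)^2*(l - 3)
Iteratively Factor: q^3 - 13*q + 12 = (q - 3)*(q^2 + 3*q - 4) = (q - 3)*(q + 4)*(q - 1)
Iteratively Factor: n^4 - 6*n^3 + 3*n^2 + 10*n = (n - 5)*(n^3 - n^2 - 2*n) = (n - 5)*(n - 2)*(n^2 + n) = (n - 5)*(n - 2)*(n + 1)*(n)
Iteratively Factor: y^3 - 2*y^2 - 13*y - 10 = (y - 5)*(y^2 + 3*y + 2) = (y - 5)*(y + 2)*(y + 1)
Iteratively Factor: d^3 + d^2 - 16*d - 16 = (d + 4)*(d^2 - 3*d - 4) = (d - 4)*(d + 4)*(d + 1)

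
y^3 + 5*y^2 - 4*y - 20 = (y - 2)*(y + 2)*(y + 5)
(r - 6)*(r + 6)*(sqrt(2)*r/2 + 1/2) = sqrt(2)*r^3/2 + r^2/2 - 18*sqrt(2)*r - 18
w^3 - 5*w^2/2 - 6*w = w*(w - 4)*(w + 3/2)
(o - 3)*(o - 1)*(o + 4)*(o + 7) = o^4 + 7*o^3 - 13*o^2 - 79*o + 84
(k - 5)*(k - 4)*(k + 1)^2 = k^4 - 7*k^3 + 3*k^2 + 31*k + 20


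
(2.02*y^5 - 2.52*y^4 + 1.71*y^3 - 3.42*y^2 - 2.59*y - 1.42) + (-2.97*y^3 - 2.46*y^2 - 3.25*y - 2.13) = 2.02*y^5 - 2.52*y^4 - 1.26*y^3 - 5.88*y^2 - 5.84*y - 3.55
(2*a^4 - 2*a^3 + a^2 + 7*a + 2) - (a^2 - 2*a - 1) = 2*a^4 - 2*a^3 + 9*a + 3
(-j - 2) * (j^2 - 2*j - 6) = -j^3 + 10*j + 12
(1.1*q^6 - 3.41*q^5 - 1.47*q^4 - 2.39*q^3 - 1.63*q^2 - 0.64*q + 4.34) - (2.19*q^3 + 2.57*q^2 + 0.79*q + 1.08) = 1.1*q^6 - 3.41*q^5 - 1.47*q^4 - 4.58*q^3 - 4.2*q^2 - 1.43*q + 3.26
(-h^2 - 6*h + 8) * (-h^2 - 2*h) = h^4 + 8*h^3 + 4*h^2 - 16*h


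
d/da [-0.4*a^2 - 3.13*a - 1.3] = -0.8*a - 3.13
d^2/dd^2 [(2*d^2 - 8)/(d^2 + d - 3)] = 4*(-d^3 - 3*d^2 - 12*d - 7)/(d^6 + 3*d^5 - 6*d^4 - 17*d^3 + 18*d^2 + 27*d - 27)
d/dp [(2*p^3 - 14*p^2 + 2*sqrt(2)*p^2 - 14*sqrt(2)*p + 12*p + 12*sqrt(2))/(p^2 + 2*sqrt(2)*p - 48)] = 2*(p^4 + 4*sqrt(2)*p^3 - 146*p^2 - 7*sqrt(2)*p^2 - 108*sqrt(2)*p + 672*p - 312 + 336*sqrt(2))/(p^4 + 4*sqrt(2)*p^3 - 88*p^2 - 192*sqrt(2)*p + 2304)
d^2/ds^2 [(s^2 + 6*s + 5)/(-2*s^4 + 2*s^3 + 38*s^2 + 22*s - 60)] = (-3*s^8 - 33*s^7 - 22*s^6 + 333*s^5 + 678*s^4 - 951*s^3 - 7470*s^2 - 13845*s - 6335)/(s^12 - 3*s^11 - 54*s^10 + 80*s^9 + 1182*s^8 - 42*s^7 - 11080*s^6 - 10836*s^5 + 30273*s^4 + 33589*s^3 - 40410*s^2 - 29700*s + 27000)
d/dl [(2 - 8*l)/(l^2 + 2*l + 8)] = 4*(2*l^2 - l - 17)/(l^4 + 4*l^3 + 20*l^2 + 32*l + 64)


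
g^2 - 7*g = g*(g - 7)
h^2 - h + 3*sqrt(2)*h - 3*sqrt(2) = (h - 1)*(h + 3*sqrt(2))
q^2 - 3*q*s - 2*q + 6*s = (q - 2)*(q - 3*s)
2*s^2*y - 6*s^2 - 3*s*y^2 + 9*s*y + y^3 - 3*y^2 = (-2*s + y)*(-s + y)*(y - 3)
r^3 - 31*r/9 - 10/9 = (r - 2)*(r + 1/3)*(r + 5/3)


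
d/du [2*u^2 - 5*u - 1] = 4*u - 5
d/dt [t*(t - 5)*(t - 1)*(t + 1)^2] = 5*t^4 - 16*t^3 - 18*t^2 + 8*t + 5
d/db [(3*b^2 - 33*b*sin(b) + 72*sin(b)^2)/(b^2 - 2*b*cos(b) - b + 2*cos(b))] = 3*((b^2 - 11*b*sin(b) + 24*sin(b)^2)*(-2*b*sin(b) - 2*b + 2*sqrt(2)*sin(b + pi/4) + 1) + (b^2 - 2*b*cos(b) - b + 2*cos(b))*(-11*b*cos(b) + 2*b - 11*sin(b) + 24*sin(2*b)))/((b - 1)^2*(b - 2*cos(b))^2)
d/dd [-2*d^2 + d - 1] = 1 - 4*d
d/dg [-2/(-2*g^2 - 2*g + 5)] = 4*(-2*g - 1)/(2*g^2 + 2*g - 5)^2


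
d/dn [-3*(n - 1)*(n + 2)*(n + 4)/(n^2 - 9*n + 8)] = 3*(-n^2 + 16*n + 56)/(n^2 - 16*n + 64)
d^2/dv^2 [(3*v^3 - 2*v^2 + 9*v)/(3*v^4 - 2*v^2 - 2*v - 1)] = 2*(27*v^9 - 54*v^8 + 540*v^7 + 114*v^6 - 126*v^5 + 90*v^4 + 320*v^3 + 30*v^2 - 45*v - 20)/(27*v^12 - 54*v^10 - 54*v^9 + 9*v^8 + 72*v^7 + 64*v^6 + 12*v^5 - 27*v^4 - 32*v^3 - 18*v^2 - 6*v - 1)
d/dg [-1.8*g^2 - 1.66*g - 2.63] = -3.6*g - 1.66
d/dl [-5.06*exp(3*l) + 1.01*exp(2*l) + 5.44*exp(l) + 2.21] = (-15.18*exp(2*l) + 2.02*exp(l) + 5.44)*exp(l)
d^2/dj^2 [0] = 0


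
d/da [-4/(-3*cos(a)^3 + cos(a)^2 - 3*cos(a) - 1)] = 4*(9*cos(a)^2 - 2*cos(a) + 3)*sin(a)/(3*cos(a)^3 - cos(a)^2 + 3*cos(a) + 1)^2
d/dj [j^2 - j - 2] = 2*j - 1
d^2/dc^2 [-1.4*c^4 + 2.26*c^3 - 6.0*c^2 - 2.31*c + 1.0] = -16.8*c^2 + 13.56*c - 12.0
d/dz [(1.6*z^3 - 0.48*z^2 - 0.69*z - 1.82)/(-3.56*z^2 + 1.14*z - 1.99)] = (-5.696*z^4 + 3.648*z^3 - 12.5556*z^2 - 11.048*z + 3.4479)/(12.6736*z^4 - 8.1168*z^3 + 15.4684*z^2 - 4.5372*z + 3.9601)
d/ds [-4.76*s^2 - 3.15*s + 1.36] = -9.52*s - 3.15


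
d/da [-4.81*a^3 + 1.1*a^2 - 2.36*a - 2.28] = -14.43*a^2 + 2.2*a - 2.36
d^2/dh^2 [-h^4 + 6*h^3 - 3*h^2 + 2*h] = -12*h^2 + 36*h - 6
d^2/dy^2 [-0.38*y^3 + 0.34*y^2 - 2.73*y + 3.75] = 0.68 - 2.28*y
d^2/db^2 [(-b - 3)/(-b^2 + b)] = 2*(b^3 + 9*b^2 - 9*b + 3)/(b^3*(b^3 - 3*b^2 + 3*b - 1))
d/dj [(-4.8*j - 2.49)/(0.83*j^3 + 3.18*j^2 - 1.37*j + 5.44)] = (7.968*j^3 + 21.4641*j^2 + 15.8364*j - 29.5233)/(0.6889*j^6 + 5.2788*j^5 + 7.8382*j^4 + 0.3172*j^3 + 36.4753*j^2 - 14.9056*j + 29.5936)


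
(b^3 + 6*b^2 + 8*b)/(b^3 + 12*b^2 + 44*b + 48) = b/(b + 6)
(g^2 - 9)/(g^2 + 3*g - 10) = (g^2 - 9)/(g^2 + 3*g - 10)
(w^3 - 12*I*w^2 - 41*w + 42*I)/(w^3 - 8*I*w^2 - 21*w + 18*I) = (w - 7*I)/(w - 3*I)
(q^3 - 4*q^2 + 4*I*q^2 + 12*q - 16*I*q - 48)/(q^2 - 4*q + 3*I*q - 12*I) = (q^2 + 4*I*q + 12)/(q + 3*I)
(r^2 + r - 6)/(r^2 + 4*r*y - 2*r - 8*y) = (r + 3)/(r + 4*y)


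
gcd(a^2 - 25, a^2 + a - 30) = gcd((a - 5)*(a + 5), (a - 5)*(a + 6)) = a - 5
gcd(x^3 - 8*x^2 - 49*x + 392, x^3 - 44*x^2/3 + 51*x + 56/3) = x^2 - 15*x + 56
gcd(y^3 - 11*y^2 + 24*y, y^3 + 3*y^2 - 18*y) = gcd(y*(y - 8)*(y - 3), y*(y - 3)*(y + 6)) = y^2 - 3*y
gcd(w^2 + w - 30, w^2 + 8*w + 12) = w + 6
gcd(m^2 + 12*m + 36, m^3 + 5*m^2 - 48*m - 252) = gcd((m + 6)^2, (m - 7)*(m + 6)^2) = m^2 + 12*m + 36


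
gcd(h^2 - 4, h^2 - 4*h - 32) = 1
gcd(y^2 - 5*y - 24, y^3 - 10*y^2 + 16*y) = y - 8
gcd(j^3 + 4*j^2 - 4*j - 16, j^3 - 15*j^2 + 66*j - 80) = j - 2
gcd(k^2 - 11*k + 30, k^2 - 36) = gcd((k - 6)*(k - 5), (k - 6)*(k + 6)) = k - 6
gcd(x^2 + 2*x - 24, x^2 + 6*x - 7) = 1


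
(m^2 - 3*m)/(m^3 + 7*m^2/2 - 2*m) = 2*(m - 3)/(2*m^2 + 7*m - 4)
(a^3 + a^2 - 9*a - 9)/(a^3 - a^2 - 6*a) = (a^2 + 4*a + 3)/(a*(a + 2))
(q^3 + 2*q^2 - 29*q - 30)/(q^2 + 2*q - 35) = (q^2 + 7*q + 6)/(q + 7)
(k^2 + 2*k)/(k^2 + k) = (k + 2)/(k + 1)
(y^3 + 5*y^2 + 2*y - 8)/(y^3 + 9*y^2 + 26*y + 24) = (y - 1)/(y + 3)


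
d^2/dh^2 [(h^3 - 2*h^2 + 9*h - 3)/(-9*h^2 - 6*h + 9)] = 2*(-106*h^3 + 153*h^2 - 216*h + 3)/(3*(27*h^6 + 54*h^5 - 45*h^4 - 100*h^3 + 45*h^2 + 54*h - 27))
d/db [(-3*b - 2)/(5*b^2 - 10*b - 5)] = (3*b^2 + 4*b - 1)/(5*(b^4 - 4*b^3 + 2*b^2 + 4*b + 1))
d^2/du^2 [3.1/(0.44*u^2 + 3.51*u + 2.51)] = (-1.20032*u^2 - 9.57528*u + 3.1*(0.88*u + 3.51)*(1.76*u + 7.02) - 6.84728)/(0.44*u^2 + 3.51*u + 2.51)^3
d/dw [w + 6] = 1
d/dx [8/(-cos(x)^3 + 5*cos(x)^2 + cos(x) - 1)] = 8*(-3*cos(x)^2 + 10*cos(x) + 1)*sin(x)/(sin(x)^2*cos(x) - 5*sin(x)^2 + 4)^2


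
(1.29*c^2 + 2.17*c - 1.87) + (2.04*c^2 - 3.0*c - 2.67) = 3.33*c^2 - 0.83*c - 4.54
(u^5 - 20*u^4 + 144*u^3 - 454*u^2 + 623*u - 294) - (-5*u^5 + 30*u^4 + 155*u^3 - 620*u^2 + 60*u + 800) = 6*u^5 - 50*u^4 - 11*u^3 + 166*u^2 + 563*u - 1094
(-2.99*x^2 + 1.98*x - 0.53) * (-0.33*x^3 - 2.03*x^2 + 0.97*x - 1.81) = 0.9867*x^5 + 5.4163*x^4 - 6.7448*x^3 + 8.4084*x^2 - 4.0979*x + 0.9593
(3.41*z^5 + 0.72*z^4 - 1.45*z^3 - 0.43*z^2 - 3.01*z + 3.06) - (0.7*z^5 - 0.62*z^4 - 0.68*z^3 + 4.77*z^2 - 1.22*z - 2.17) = 2.71*z^5 + 1.34*z^4 - 0.77*z^3 - 5.2*z^2 - 1.79*z + 5.23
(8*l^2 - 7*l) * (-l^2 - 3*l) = -8*l^4 - 17*l^3 + 21*l^2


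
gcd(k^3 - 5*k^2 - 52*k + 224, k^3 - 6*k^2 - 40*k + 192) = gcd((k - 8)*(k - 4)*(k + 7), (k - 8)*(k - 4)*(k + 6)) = k^2 - 12*k + 32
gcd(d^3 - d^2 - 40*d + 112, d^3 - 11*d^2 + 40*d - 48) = d^2 - 8*d + 16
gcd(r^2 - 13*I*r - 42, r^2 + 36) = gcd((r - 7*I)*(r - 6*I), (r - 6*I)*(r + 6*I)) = r - 6*I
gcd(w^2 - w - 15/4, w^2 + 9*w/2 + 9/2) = w + 3/2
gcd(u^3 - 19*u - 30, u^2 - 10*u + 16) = 1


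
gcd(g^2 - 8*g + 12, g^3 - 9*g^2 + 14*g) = g - 2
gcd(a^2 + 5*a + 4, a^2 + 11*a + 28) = a + 4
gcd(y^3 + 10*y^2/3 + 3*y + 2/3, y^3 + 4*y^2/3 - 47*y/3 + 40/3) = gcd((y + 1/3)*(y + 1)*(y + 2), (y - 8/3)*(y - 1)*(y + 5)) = 1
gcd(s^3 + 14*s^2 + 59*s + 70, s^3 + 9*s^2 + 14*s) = s^2 + 9*s + 14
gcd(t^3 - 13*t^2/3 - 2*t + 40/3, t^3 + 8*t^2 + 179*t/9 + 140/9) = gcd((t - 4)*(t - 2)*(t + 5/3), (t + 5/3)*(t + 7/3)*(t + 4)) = t + 5/3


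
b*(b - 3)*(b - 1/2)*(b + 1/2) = b^4 - 3*b^3 - b^2/4 + 3*b/4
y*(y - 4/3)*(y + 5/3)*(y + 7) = y^4 + 22*y^3/3 + y^2/9 - 140*y/9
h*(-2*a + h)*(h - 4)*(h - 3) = -2*a*h^3 + 14*a*h^2 - 24*a*h + h^4 - 7*h^3 + 12*h^2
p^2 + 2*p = p*(p + 2)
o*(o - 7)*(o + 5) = o^3 - 2*o^2 - 35*o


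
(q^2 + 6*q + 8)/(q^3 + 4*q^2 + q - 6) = (q + 4)/(q^2 + 2*q - 3)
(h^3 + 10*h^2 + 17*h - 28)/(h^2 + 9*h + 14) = (h^2 + 3*h - 4)/(h + 2)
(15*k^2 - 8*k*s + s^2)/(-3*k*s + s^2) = (-5*k + s)/s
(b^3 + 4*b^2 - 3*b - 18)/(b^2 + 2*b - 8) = (b^2 + 6*b + 9)/(b + 4)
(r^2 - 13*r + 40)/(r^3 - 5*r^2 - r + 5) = (r - 8)/(r^2 - 1)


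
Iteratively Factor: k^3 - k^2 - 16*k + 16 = (k - 1)*(k^2 - 16) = (k - 1)*(k + 4)*(k - 4)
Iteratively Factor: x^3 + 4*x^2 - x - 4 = (x + 4)*(x^2 - 1) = (x - 1)*(x + 4)*(x + 1)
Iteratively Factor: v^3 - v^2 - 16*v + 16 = (v + 4)*(v^2 - 5*v + 4) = (v - 4)*(v + 4)*(v - 1)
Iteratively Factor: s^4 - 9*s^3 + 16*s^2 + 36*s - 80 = (s + 2)*(s^3 - 11*s^2 + 38*s - 40) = (s - 2)*(s + 2)*(s^2 - 9*s + 20) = (s - 4)*(s - 2)*(s + 2)*(s - 5)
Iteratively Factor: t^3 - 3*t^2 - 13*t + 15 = (t - 5)*(t^2 + 2*t - 3) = (t - 5)*(t - 1)*(t + 3)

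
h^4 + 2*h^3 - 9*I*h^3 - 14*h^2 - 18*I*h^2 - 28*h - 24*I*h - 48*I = (h + 2)*(h - 6*I)*(h - 4*I)*(h + I)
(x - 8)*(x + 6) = x^2 - 2*x - 48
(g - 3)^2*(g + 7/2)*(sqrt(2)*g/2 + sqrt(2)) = sqrt(2)*g^4/2 - sqrt(2)*g^3/4 - 17*sqrt(2)*g^2/2 + 15*sqrt(2)*g/4 + 63*sqrt(2)/2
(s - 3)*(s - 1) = s^2 - 4*s + 3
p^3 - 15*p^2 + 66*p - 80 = (p - 8)*(p - 5)*(p - 2)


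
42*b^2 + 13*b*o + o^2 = (6*b + o)*(7*b + o)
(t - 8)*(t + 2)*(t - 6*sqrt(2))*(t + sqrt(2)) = t^4 - 5*sqrt(2)*t^3 - 6*t^3 - 28*t^2 + 30*sqrt(2)*t^2 + 72*t + 80*sqrt(2)*t + 192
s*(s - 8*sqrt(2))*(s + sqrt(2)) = s^3 - 7*sqrt(2)*s^2 - 16*s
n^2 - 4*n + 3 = (n - 3)*(n - 1)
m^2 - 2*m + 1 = (m - 1)^2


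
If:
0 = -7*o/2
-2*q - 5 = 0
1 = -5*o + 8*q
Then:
No Solution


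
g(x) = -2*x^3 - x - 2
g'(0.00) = -1.00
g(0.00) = -2.00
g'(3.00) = -55.00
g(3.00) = -59.00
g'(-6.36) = -243.70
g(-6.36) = 518.88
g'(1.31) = -11.30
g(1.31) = -7.81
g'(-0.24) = -1.35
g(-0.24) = -1.73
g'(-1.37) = -12.26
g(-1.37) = 4.51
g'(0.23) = -1.32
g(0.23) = -2.25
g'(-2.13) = -28.22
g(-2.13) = 19.46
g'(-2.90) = -51.46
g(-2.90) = 49.68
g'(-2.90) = -51.46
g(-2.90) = 49.68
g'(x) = -6*x^2 - 1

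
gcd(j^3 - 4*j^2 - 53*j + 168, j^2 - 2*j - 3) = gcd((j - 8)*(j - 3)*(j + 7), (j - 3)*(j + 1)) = j - 3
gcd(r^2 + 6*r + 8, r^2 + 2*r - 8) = r + 4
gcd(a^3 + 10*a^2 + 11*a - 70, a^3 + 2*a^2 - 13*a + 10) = a^2 + 3*a - 10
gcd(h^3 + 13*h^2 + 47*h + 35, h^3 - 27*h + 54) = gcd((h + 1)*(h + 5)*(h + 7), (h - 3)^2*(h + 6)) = 1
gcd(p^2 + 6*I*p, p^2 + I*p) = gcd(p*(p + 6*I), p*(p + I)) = p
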